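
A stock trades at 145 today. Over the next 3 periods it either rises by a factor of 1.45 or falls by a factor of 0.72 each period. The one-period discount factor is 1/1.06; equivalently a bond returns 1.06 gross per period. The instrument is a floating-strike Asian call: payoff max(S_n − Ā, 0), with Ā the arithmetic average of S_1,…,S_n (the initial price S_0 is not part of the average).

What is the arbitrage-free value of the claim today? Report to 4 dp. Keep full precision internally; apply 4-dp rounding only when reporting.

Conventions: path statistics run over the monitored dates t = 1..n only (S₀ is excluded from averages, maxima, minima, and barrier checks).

price = 20.3156

Risk-neutral up-probability p* = (R−d)/(u−d) = (1.06−0.72)/(1.45−0.72) = 0.4658; the claim prices as the p*-weighted sum of path payoffs discounted by R^3.
Enumerate all 2^3 = 8 price paths (U = up ×1.45, D = down ×0.72); each path with k up-moves has probability p*^k·(1−p*)^(3−k).
DDD: Ā=77.8963, payoff=0.0000, prob=0.152484
UDD: Ā=156.8745, payoff=0.0000, prob=0.132935
DUD: Ā=121.5912, payoff=0.0000, prob=0.132935
UUD: Ā=244.8712, payoff=0.0000, prob=0.115892
DDU: Ā=96.1872, payoff=12.8064, prob=0.132935
UDU: Ā=193.7103, payoff=25.7907, prob=0.115892
DUU: Ā=158.4270, payoff=61.0740, prob=0.115892
UUU: Ā=319.0544, payoff=122.9963, prob=0.101034
Price = Σ prob·payoff / R^3 = 24.196170 / 1.191016 = 20.3156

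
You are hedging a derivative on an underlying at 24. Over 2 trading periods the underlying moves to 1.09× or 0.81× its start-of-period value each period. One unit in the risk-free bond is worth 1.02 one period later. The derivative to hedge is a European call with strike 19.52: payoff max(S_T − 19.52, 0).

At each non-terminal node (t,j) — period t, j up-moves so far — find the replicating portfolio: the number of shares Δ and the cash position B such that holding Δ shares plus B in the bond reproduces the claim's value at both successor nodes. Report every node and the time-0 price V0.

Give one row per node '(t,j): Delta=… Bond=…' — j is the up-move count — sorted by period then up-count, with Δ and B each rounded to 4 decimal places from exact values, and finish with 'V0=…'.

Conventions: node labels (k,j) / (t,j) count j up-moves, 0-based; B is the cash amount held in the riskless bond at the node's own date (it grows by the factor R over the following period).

(0,0): Delta=0.8624 Bond=-15.2321
(1,0): Delta=0.3067 Bond=-4.7352
(1,1): Delta=1.0000 Bond=-19.1373
V0=5.4647

The replicating-portfolio and risk-neutral prices coincide; use p* = (1.02−0.81)/(1.09−0.81) = 0.7500 for the latter.
At maturity the claim pays: V(2,0)=0.0000, V(2,1)=1.6696, V(2,2)=8.9944
  t=1,j=0: stock 19.4400 → up 21.1896 (V=1.6696), down 15.7464 (V=0.0000). Price 1.2276; hedge Δ=0.3067, bond B=-4.7352.
  t=1,j=1: stock 26.1600 → up 28.5144 (V=8.9944), down 21.1896 (V=1.6696). Price 7.0227; hedge Δ=1.0000, bond B=-19.1373.
  t=0,j=0: stock 24.0000 → up 26.1600 (V=7.0227), down 19.4400 (V=1.2276). Price 5.4647; hedge Δ=0.8624, bond B=-15.2321.
Verification: the root portfolio costs Δ(0,0)·S0 + B(0,0) = 5.4647, matching V0.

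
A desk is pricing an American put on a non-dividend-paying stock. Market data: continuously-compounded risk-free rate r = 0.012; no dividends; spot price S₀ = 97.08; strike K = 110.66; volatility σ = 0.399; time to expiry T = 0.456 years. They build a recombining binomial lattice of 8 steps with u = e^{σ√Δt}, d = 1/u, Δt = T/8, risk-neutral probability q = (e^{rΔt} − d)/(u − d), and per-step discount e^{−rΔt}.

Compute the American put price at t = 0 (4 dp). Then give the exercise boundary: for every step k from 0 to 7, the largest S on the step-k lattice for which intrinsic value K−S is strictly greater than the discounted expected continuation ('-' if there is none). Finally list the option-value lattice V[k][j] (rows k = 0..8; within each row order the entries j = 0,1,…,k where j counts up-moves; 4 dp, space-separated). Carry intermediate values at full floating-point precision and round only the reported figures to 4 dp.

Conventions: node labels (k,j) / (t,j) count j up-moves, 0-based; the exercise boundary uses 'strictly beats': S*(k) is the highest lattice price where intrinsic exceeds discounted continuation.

Δt=0.05700  u=1.09994  d=0.90914  q=0.47979  discount=0.99932
step 8 (expiry): payoffs max(K−S,0) = 65.3533 55.8444 44.3397 30.4205 13.5800 0.0000 0.0000 0.0000 0.0000
step 7: (k=7,j=0): S=49.8349, K−S=60.8251, hold=60.7494 ⇒ V=60.8251 exercise | (k=7,j=1): S=60.2942, K−S=50.3658, hold=50.2901 ⇒ V=50.3658 exercise | (k=7,j=2): S=72.9486, K−S=37.7114, hold=37.6357 ⇒ V=37.7114 exercise | (k=7,j=3): S=88.2590, K−S=22.4010, hold=22.3254 ⇒ V=22.4010 exercise | (k=7,j=4): S=106.7826, K−S=3.8774, hold=7.0596 ⇒ V=7.0596 continue | (k=7,j=5): S=129.1940, K−S=0.0000, hold=0.0000 ⇒ V=0.0000 continue | (k=7,j=6): S=156.3090, K−S=0.0000, hold=0.0000 ⇒ V=0.0000 continue | (k=7,j=7): S=189.1149, K−S=0.0000, hold=0.0000 ⇒ V=0.0000 continue  boundary S*=88.2590
step 6: (k=6,j=0): S=54.8156, K−S=55.8444, hold=55.7687 ⇒ V=55.8444 exercise | (k=6,j=1): S=66.3203, K−S=44.3397, hold=44.2641 ⇒ V=44.3397 exercise | (k=6,j=2): S=80.2395, K−S=30.4205, hold=30.3449 ⇒ V=30.4205 exercise | (k=6,j=3): S=97.0800, K−S=13.5800, hold=15.0301 ⇒ V=15.0301 continue | (k=6,j=4): S=117.4550, K−S=0.0000, hold=3.6700 ⇒ V=3.6700 continue | (k=6,j=5): S=142.1063, K−S=0.0000, hold=0.0000 ⇒ V=0.0000 continue | (k=6,j=6): S=171.9313, K−S=0.0000, hold=0.0000 ⇒ V=0.0000 continue  boundary S*=80.2395
step 5: (k=5,j=0): S=60.2942, K−S=50.3658, hold=50.2901 ⇒ V=50.3658 exercise | (k=5,j=1): S=72.9486, K−S=37.7114, hold=37.6357 ⇒ V=37.7114 exercise | (k=5,j=2): S=88.2590, K−S=22.4010, hold=23.0206 ⇒ V=23.0206 continue | (k=5,j=3): S=106.7826, K−S=3.8774, hold=9.5731 ⇒ V=9.5731 continue | (k=5,j=4): S=129.1940, K−S=0.0000, hold=1.9079 ⇒ V=1.9079 continue | (k=5,j=5): S=156.3090, K−S=0.0000, hold=0.0000 ⇒ V=0.0000 continue  boundary S*=72.9486
step 4: (k=4,j=0): S=66.3203, K−S=44.3397, hold=44.2641 ⇒ V=44.3397 exercise | (k=4,j=1): S=80.2395, K−S=30.4205, hold=30.6419 ⇒ V=30.6419 continue | (k=4,j=2): S=97.0800, K−S=13.5800, hold=16.5573 ⇒ V=16.5573 continue | (k=4,j=3): S=117.4550, K−S=0.0000, hold=5.8914 ⇒ V=5.8914 continue | (k=4,j=4): S=142.1063, K−S=0.0000, hold=0.9918 ⇒ V=0.9918 continue  boundary S*=66.3203
step 3: (k=3,j=0): S=72.9486, K−S=37.7114, hold=37.7419 ⇒ V=37.7419 continue | (k=3,j=1): S=88.2590, K−S=22.4010, hold=23.8680 ⇒ V=23.8680 continue | (k=3,j=2): S=106.7826, K−S=3.8774, hold=11.4321 ⇒ V=11.4321 continue | (k=3,j=3): S=129.1940, K−S=0.0000, hold=3.5382 ⇒ V=3.5382 continue  boundary S*=-
step 2: (k=2,j=0): S=80.2395, K−S=30.4205, hold=31.0641 ⇒ V=31.0641 continue | (k=2,j=1): S=97.0800, K−S=13.5800, hold=17.8891 ⇒ V=17.8891 continue | (k=2,j=2): S=117.4550, K−S=0.0000, hold=7.6395 ⇒ V=7.6395 continue  boundary S*=-
step 1: (k=1,j=0): S=88.2590, K−S=22.4010, hold=24.7260 ⇒ V=24.7260 continue | (k=1,j=1): S=106.7826, K−S=3.8774, hold=12.9626 ⇒ V=12.9626 continue  boundary S*=-
step 0: (k=0,j=0): S=97.0800, K−S=13.5800, hold=19.0690 ⇒ V=19.0690 continue  boundary S*=-

price = 19.0690
boundary = - - - - 66.3203 72.9486 80.2395 88.2590
tree:
19.0690
24.7260 12.9626
31.0641 17.8891 7.6395
37.7419 23.8680 11.4321 3.5382
44.3397 30.6419 16.5573 5.8914 0.9918
50.3658 37.7114 23.0206 9.5731 1.9079 0.0000
55.8444 44.3397 30.4205 15.0301 3.6700 0.0000 0.0000
60.8251 50.3658 37.7114 22.4010 7.0596 0.0000 0.0000 0.0000
65.3533 55.8444 44.3397 30.4205 13.5800 0.0000 0.0000 0.0000 0.0000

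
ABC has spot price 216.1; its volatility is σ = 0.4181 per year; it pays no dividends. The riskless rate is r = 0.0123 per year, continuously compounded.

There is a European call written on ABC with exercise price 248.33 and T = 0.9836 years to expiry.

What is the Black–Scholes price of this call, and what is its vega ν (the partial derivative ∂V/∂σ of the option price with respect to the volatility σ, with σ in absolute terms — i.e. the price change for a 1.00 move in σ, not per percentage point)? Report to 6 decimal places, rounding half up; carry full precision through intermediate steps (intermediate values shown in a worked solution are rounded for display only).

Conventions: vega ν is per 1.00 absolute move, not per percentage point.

σ√T = 0.4181·√0.9836 = 0.414657
d₁ = (ln(S/K) + (r+σ²/2)T) / (σ√T) = (ln(216.1/248.33) + (0.0123+0.4181²/2)·0.9836) / 0.414657 = (-0.139017 + 0.098069) / 0.414657 = -0.098753
d₂ = d₁ − σ√T = -0.098753 − 0.414657 = -0.513410
e^{−rT} = 0.987975
N(d₁) = 0.460667,  N(d₂) = 0.303832
Call price V = S·N(d₁) − K·e^{−rT}·N(d₂) = 99.550197 − 74.543327 = 25.006870
φ(d₁) = (1/√(2π))·e^{−d₁²/2} = 0.397002
ν = S·φ(d₁)·√T = 85.085675

price = 25.006870
ν = 85.085675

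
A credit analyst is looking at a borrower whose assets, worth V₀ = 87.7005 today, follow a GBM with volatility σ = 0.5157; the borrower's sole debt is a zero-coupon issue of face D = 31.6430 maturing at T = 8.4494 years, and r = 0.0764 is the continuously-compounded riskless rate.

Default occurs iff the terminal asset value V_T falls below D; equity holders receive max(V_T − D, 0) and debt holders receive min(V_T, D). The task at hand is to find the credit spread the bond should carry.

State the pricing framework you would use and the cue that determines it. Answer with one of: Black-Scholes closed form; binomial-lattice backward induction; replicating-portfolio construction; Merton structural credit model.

Key observation: the question is about default risk generated by asset-value dynamics against a debt face of 31.6430 — the structural framework prices exactly that.

framework: Merton structural credit model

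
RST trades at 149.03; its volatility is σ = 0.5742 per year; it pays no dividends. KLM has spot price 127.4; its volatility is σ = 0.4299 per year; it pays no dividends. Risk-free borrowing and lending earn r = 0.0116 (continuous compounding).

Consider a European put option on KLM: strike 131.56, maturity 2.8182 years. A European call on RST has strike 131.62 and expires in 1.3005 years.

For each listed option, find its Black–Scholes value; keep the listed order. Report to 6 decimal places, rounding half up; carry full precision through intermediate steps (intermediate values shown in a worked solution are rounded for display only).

price(KLM put K=131.56) = 35.853891
price(RST call K=131.62) = 46.226817

[KLM put K=131.56]
σ√T = 0.4299·√2.8182 = 0.721694
d₁ = (ln(S/K) + (r+σ²/2)T) / (σ√T) = (ln(127.4/131.56) + (0.0116+0.4299²/2)·2.8182) / 0.721694 = (-0.032131 + 0.293113) / 0.721694 = 0.361623
d₂ = d₁ − σ√T = 0.361623 − 0.721694 = -0.360071
e^{−rT} = 0.967837
N(−d₁) = 0.358817,  N(−d₂) = 0.640603
price = K·e^{−rT}·N(−d₂) − S·N(−d₁) = 81.567165 − 45.713274 = 35.853891
[RST call K=131.62]
σ√T = 0.5742·√1.3005 = 0.654815
d₁ = (ln(S/K) + (r+σ²/2)T) / (σ√T) = (ln(149.03/131.62) + (0.0116+0.5742²/2)·1.3005) / 0.654815 = (0.124229 + 0.229477) / 0.654815 = 0.540161
d₂ = d₁ − σ√T = 0.540161 − 0.654815 = -0.114653
e^{−rT} = 0.985027
N(d₁) = 0.705457,  N(d₂) = 0.454360
price = S·N(d₁) − K·e^{−rT}·N(d₂) = 105.134273 − 58.907456 = 46.226817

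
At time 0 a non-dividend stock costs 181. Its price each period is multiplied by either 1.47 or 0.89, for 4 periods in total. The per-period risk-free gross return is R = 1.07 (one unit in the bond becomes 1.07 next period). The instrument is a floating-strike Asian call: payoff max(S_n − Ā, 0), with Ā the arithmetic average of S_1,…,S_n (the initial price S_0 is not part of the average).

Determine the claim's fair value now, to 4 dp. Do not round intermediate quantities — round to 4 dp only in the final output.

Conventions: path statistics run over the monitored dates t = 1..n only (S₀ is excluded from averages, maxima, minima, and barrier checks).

No-arbitrage gives p* = (R−d)/(u−d) = 0.3103: enumerate every path, weight its payoff by its p*-probability, and discount by R^4.
Enumerate all 2^4 = 16 price paths (U = up ×1.47, D = down ×0.89); each path with k up-moves has probability p*^k·(1−p*)^(4−k).
DDDD: Ā=136.4057, payoff=0.0000, prob=0.226218
UDDD: Ā=225.2994, payoff=0.0000, prob=0.101798
DUDD: Ā=199.0544, payoff=0.0000, prob=0.101798
UUDD: Ā=328.7752, payoff=0.0000, prob=0.045809
DDUD: Ā=175.6963, payoff=11.8748, prob=0.101798
UDUD: Ā=290.1950, payoff=19.6134, prob=0.045809
DUUD: Ā=263.9500, payoff=45.8584, prob=0.045809
UUUD: Ā=435.9624, payoff=75.7437, prob=0.020614
DDDU: Ā=154.9076, payoff=32.6635, prob=0.101798
UDDU: Ā=255.8587, payoff=53.9498, prob=0.045809
DUDU: Ā=229.6137, payoff=80.1948, prob=0.045809
UUDU: Ā=379.2496, payoff=132.4565, prob=0.020614
DDUU: Ā=206.2556, payoff=103.5528, prob=0.045809
UDUU: Ā=340.6694, payoff=171.0366, prob=0.020614
DUUU: Ā=314.4244, payoff=197.2816, prob=0.020614
UUUU: Ā=519.3303, payoff=325.8472, prob=0.009276
Price = Σ prob·payoff / R^4 = 33.328983 / 1.310796 = 25.4265

price = 25.4265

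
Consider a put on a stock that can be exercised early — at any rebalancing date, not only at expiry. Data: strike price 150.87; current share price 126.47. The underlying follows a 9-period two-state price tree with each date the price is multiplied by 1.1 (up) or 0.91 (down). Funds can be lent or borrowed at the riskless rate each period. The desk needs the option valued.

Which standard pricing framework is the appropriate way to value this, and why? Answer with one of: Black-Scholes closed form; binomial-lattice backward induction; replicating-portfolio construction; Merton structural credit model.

framework: binomial-lattice backward induction

Key observation: the defining feature is the embedded early-exercise option across 9 discrete dates on the spot-126.47 tree; pricing the strike-150.87 put means working backward with an exercise test at every node.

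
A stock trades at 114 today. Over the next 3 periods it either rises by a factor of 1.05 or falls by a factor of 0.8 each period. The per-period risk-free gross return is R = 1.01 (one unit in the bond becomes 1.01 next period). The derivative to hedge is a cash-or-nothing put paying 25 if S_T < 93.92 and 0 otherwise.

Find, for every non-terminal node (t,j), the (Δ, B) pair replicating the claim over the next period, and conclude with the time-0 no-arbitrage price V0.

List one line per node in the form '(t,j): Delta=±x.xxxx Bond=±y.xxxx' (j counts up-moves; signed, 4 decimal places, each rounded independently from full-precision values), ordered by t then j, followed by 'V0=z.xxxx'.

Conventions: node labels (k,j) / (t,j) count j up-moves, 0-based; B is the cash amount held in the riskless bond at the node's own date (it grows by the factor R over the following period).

No-arbitrage ⇒ martingale measure with p* = (R−d)/(u−d) = 0.8400.
Expiry values: V(3,0)=25.0000, V(3,1)=25.0000, V(3,2)=0.0000, V(3,3)=0.0000
(2,0): S=72.9600. Δ = (V_up−V_dn)/(S_up−S_dn) = (25.0000−25.0000)/(76.6080−58.3680) = 0.0000. V = [p*·25.0000 + (1−p*)·25.0000]/1.01 = 24.7525. B = V − Δ·S = 24.7525.
(2,1): S=95.7600. Δ = (V_up−V_dn)/(S_up−S_dn) = (0.0000−25.0000)/(100.5480−76.6080) = -1.0443. V = [p*·0.0000 + (1−p*)·25.0000]/1.01 = 3.9604. B = V − Δ·S = 103.9604.
(2,2): S=125.6850. Δ = (V_up−V_dn)/(S_up−S_dn) = (0.0000−0.0000)/(131.9693−100.5480) = 0.0000. V = [p*·0.0000 + (1−p*)·0.0000]/1.01 = 0.0000. B = V − Δ·S = 0.0000.
(1,0): S=91.2000. Δ = (V_up−V_dn)/(S_up−S_dn) = (3.9604−24.7525)/(95.7600−72.9600) = -0.9119. V = [p*·3.9604 + (1−p*)·24.7525]/1.01 = 7.2150. B = V − Δ·S = 90.3833.
(1,1): S=119.7000. Δ = (V_up−V_dn)/(S_up−S_dn) = (0.0000−3.9604)/(125.6850−95.7600) = -0.1323. V = [p*·0.0000 + (1−p*)·3.9604]/1.01 = 0.6274. B = V − Δ·S = 16.4690.
(0,0): S=114.0000. Δ = (V_up−V_dn)/(S_up−S_dn) = (0.6274−7.2150)/(119.7000−91.2000) = -0.2311. V = [p*·0.6274 + (1−p*)·7.2150]/1.01 = 1.6648. B = V − Δ·S = 28.0151.
Verification: the root portfolio costs Δ(0,0)·S0 + B(0,0) = 1.6648, matching V0.

(0,0): Delta=-0.2311 Bond=28.0151
(1,0): Delta=-0.9119 Bond=90.3833
(1,1): Delta=-0.1323 Bond=16.4690
(2,0): Delta=0.0000 Bond=24.7525
(2,1): Delta=-1.0443 Bond=103.9604
(2,2): Delta=0.0000 Bond=0.0000
V0=1.6648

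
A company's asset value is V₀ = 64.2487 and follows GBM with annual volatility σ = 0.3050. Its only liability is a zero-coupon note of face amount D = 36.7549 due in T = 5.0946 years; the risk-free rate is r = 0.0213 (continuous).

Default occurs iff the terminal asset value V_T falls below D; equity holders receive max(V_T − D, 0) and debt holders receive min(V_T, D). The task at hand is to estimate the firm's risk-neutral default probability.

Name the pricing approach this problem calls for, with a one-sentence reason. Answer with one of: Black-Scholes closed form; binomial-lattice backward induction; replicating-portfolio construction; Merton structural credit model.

Key observation: assets follow a GBM and default happens iff V_T < 36.7549; valuing claims on that split (equity as a call, risky debt as the residual) is the structural model's definition.

framework: Merton structural credit model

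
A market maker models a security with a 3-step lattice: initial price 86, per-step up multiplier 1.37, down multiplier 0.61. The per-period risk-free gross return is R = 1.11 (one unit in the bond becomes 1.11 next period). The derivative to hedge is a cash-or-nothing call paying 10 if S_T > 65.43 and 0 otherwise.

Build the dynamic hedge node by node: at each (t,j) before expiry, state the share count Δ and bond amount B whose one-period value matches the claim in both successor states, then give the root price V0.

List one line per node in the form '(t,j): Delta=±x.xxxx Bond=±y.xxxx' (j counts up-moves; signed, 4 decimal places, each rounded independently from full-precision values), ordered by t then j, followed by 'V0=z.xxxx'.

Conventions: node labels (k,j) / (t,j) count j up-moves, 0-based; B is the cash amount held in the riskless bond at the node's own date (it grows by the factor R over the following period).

(0,0): Delta=0.0559 Bond=0.5230
(1,0): Delta=0.1487 Bond=-4.2857
(1,1): Delta=0.0344 Bond=3.1110
(2,0): Delta=0.0000 Bond=0.0000
(2,1): Delta=0.1831 Bond=-7.2309
(2,2): Delta=0.0000 Bond=9.0090
V0=5.3302

No-arbitrage ⇒ martingale measure with p* = (R−d)/(u−d) = 0.6579.
At maturity the claim pays: V(3,0)=0.0000, V(3,1)=0.0000, V(3,2)=10.0000, V(3,3)=10.0000
  t=2,j=0: stock 32.0006 → up 43.8408 (V=0.0000), down 19.5204 (V=0.0000). Price 0.0000; hedge Δ=0.0000, bond B=0.0000.
  t=2,j=1: stock 71.8702 → up 98.4622 (V=10.0000), down 43.8408 (V=0.0000). Price 5.9270; hedge Δ=0.1831, bond B=-7.2309.
  t=2,j=2: stock 161.4134 → up 221.1364 (V=10.0000), down 98.4622 (V=10.0000). Price 9.0090; hedge Δ=0.0000, bond B=9.0090.
  t=1,j=0: stock 52.4600 → up 71.8702 (V=5.9270), down 32.0006 (V=0.0000). Price 3.5129; hedge Δ=0.1487, bond B=-4.2857.
  t=1,j=1: stock 117.8200 → up 161.4134 (V=9.0090), down 71.8702 (V=5.9270). Price 7.1663; hedge Δ=0.0344, bond B=3.1110.
  t=0,j=0: stock 86.0000 → up 117.8200 (V=7.1663), down 52.4600 (V=3.5129). Price 5.3302; hedge Δ=0.0559, bond B=0.5230.
As a check, the time-0 holding Δ(0,0)·S0 + B(0,0) comes to 5.3302 — exactly V0.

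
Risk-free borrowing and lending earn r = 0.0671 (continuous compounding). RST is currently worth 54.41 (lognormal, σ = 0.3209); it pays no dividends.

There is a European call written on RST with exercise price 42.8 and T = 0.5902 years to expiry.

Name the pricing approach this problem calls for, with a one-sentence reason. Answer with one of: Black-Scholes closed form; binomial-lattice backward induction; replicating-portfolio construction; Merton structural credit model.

framework: Black-Scholes closed form

Key observation: with RST following a GBM at constant σ and r, the European call struck at 42.8 prices in closed form — nothing here needs a stepwise model or a balance sheet.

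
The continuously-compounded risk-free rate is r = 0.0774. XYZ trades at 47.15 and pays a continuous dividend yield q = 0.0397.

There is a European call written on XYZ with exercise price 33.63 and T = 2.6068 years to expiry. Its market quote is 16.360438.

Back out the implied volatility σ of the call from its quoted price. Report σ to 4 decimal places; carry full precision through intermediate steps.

sigma = 0.2783

At σ = 0.2783 the Black–Scholes value reproduces the quote:
σ√T = 0.2783·√2.6068 = 0.449332
d₁ = (ln(S/K) + (r−q+σ²/2)T) / (σ√T) = (ln(47.15/33.63) + (0.0774−0.0397+0.2783²/2)·2.6068) / 0.449332 = (0.337915 + 0.199226) / 0.449332 = 1.195423
d₂ = d₁ − σ√T = 1.195423 − 0.449332 = 0.746091
e^{−rT} = 0.817286
e^{−qT} = 0.901685
N(d₁) = 0.884039,  N(d₂) = 0.772194
V = S·e^{−qT}·N(d₁) − K·e^{−rT}·N(d₂) = 37.584435 − 21.223997 = 16.360438 (the observed quote) — the price is monotone increasing in volatility, hence this σ is the only solution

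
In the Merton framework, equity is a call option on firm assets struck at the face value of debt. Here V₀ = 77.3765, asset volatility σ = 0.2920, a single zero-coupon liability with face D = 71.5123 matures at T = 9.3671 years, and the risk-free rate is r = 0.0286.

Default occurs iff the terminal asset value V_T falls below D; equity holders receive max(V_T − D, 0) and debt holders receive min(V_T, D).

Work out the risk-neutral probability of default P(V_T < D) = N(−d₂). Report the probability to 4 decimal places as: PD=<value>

PD=0.5235

Equity is a call on the firm's assets struck at D = 71.5123:
d₁ = [ln(V₀/D) + (r + σ²/2)T] / (σ√T)
   = [ln(77.3765/71.5123) + (0.0286 + 0.5·0.2920²)·9.3671] / (0.2920·√9.3671)
   = [0.078814 + 0.667237] / 0.893687 = 0.834801
d₂ = d₁ − σ√T = 0.834801 − 0.893687 = -0.058886
risk-neutral PD = N(−d₂) = N(0.058886) = 0.523478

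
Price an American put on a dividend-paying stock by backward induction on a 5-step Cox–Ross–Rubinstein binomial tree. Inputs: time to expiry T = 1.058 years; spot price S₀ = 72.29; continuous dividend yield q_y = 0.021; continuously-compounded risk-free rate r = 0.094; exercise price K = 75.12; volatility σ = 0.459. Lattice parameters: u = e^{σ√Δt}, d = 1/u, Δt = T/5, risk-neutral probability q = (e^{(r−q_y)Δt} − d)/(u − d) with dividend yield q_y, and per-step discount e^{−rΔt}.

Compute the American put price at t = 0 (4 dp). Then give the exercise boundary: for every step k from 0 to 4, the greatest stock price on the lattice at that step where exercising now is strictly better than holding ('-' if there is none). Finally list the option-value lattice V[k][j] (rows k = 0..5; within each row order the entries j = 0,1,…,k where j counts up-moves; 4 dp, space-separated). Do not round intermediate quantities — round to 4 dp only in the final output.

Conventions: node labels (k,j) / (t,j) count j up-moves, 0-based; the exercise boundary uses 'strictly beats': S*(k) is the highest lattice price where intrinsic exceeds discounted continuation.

price = 12.9181
boundary = - - 47.3897 38.3696 47.3897
tree:
12.9181
19.3047 6.6454
27.7303 11.1234 2.1472
36.7504 18.0086 4.2448 0.0000
44.0536 27.7303 8.3916 0.0000 0.0000
49.9668 36.7504 16.5896 0.0000 0.0000 0.0000

Δt=0.21160  u=1.23509  d=0.80966  q=0.48400  discount=0.98031
step 5 (expiry): payoffs max(K−S,0) = 49.9668 36.7504 16.5896 0.0000 0.0000 0.0000
step 4: (k=4,j=0): S=31.0664, K−S=44.0536, hold=42.7120 ⇒ V=44.0536 exercise | (k=4,j=1): S=47.3897, K−S=27.7303, hold=26.4610 ⇒ V=27.7303 exercise | (k=4,j=2): S=72.2900, K−S=2.8300, hold=8.3916 ⇒ V=8.3916 continue | (k=4,j=3): S=110.2737, K−S=0.0000, hold=0.0000 ⇒ V=0.0000 continue | (k=4,j=4): S=168.2155, K−S=0.0000, hold=0.0000 ⇒ V=0.0000 continue  boundary S*=47.3897
step 3: (k=3,j=0): S=38.3696, K−S=36.7504, hold=35.4411 ⇒ V=36.7504 exercise | (k=3,j=1): S=58.5304, K−S=16.5896, hold=18.0086 ⇒ V=18.0086 continue | (k=3,j=2): S=89.2843, K−S=0.0000, hold=4.2448 ⇒ V=4.2448 continue | (k=3,j=3): S=136.1975, K−S=0.0000, hold=0.0000 ⇒ V=0.0000 continue  boundary S*=38.3696
step 2: (k=2,j=0): S=47.3897, K−S=27.7303, hold=27.1342 ⇒ V=27.7303 exercise | (k=2,j=1): S=72.2900, K−S=2.8300, hold=11.1234 ⇒ V=11.1234 continue | (k=2,j=2): S=110.2737, K−S=0.0000, hold=2.1472 ⇒ V=2.1472 continue  boundary S*=47.3897
step 1: (k=1,j=0): S=58.5304, K−S=16.5896, hold=19.3047 ⇒ V=19.3047 continue | (k=1,j=1): S=89.2843, K−S=0.0000, hold=6.6454 ⇒ V=6.6454 continue  boundary S*=-
step 0: (k=0,j=0): S=72.2900, K−S=2.8300, hold=12.9181 ⇒ V=12.9181 continue  boundary S*=-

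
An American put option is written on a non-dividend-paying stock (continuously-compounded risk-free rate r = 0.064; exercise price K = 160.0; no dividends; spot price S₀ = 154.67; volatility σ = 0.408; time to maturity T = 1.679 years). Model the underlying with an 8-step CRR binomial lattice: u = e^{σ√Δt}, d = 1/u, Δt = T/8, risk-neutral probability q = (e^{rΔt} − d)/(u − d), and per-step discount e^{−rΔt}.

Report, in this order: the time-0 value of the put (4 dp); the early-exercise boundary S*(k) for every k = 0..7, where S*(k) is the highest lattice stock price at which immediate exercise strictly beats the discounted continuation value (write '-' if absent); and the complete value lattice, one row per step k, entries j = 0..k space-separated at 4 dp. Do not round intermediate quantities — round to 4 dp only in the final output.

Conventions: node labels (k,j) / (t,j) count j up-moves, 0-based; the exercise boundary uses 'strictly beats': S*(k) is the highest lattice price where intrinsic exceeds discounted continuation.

price = 28.1806
boundary = - - - 88.2835 106.4278 88.2835 106.4278 128.3012
tree:
28.1806
39.7660 16.8706
54.3664 25.6302 8.1968
71.7165 37.7649 13.6765 2.7056
86.7674 53.5722 22.3145 5.0411 0.3434
99.2525 71.7165 35.3278 9.3526 0.6816 0.0000
109.6090 86.7674 53.5722 17.2670 1.3529 0.0000 0.0000
118.1999 99.2525 71.7165 31.6988 2.6853 0.0000 0.0000 0.0000
125.3261 109.6090 86.7674 53.5722 5.3300 0.0000 0.0000 0.0000 0.0000

Δt=0.20988  u=1.20552  d=0.82952  q=0.48937  discount=0.98666
step 8 (expiry): payoffs max(K−S,0) = 125.3261 109.6090 86.7674 53.5722 5.3300 0.0000 0.0000 0.0000 0.0000
step 7: (k=7,j=0): S=41.8001, K−S=118.1999, hold=116.0651 ⇒ V=118.1999 exercise | (k=7,j=1): S=60.7475, K−S=99.2525, hold=97.1177 ⇒ V=99.2525 exercise | (k=7,j=2): S=88.2835, K−S=71.7165, hold=69.5817 ⇒ V=71.7165 exercise | (k=7,j=3): S=128.3012, K−S=31.6988, hold=29.5641 ⇒ V=31.6988 exercise | (k=7,j=4): S=186.4582, K−S=0.0000, hold=2.6853 ⇒ V=2.6853 continue | (k=7,j=5): S=270.9770, K−S=0.0000, hold=0.0000 ⇒ V=0.0000 continue | (k=7,j=6): S=393.8070, K−S=0.0000, hold=0.0000 ⇒ V=0.0000 continue | (k=7,j=7): S=572.3140, K−S=0.0000, hold=0.0000 ⇒ V=0.0000 continue  boundary S*=128.3012
step 6: (k=6,j=0): S=50.3910, K−S=109.6090, hold=107.4742 ⇒ V=109.6090 exercise | (k=6,j=1): S=73.2326, K−S=86.7674, hold=84.6327 ⇒ V=86.7674 exercise | (k=6,j=2): S=106.4278, K−S=53.5722, hold=51.4374 ⇒ V=53.5722 exercise | (k=6,j=3): S=154.6700, K−S=5.3300, hold=17.2670 ⇒ V=17.2670 continue | (k=6,j=4): S=224.7797, K−S=0.0000, hold=1.3529 ⇒ V=1.3529 continue | (k=6,j=5): S=326.6690, K−S=0.0000, hold=0.0000 ⇒ V=0.0000 continue | (k=6,j=6): S=474.7434, K−S=0.0000, hold=0.0000 ⇒ V=0.0000 continue  boundary S*=106.4278
step 5: (k=5,j=0): S=60.7475, K−S=99.2525, hold=97.1177 ⇒ V=99.2525 exercise | (k=5,j=1): S=88.2835, K−S=71.7165, hold=69.5817 ⇒ V=71.7165 exercise | (k=5,j=2): S=128.3012, K−S=31.6988, hold=35.3278 ⇒ V=35.3278 continue | (k=5,j=3): S=186.4582, K−S=0.0000, hold=9.3526 ⇒ V=9.3526 continue | (k=5,j=4): S=270.9770, K−S=0.0000, hold=0.6816 ⇒ V=0.6816 continue | (k=5,j=5): S=393.8070, K−S=0.0000, hold=0.0000 ⇒ V=0.0000 continue  boundary S*=88.2835
step 4: (k=4,j=0): S=73.2326, K−S=86.7674, hold=84.6327 ⇒ V=86.7674 exercise | (k=4,j=1): S=106.4278, K−S=53.5722, hold=53.1896 ⇒ V=53.5722 exercise | (k=4,j=2): S=154.6700, K−S=5.3300, hold=22.3145 ⇒ V=22.3145 continue | (k=4,j=3): S=224.7797, K−S=0.0000, hold=5.0411 ⇒ V=5.0411 continue | (k=4,j=4): S=326.6690, K−S=0.0000, hold=0.3434 ⇒ V=0.3434 continue  boundary S*=106.4278
step 3: (k=3,j=0): S=88.2835, K−S=71.7165, hold=69.5817 ⇒ V=71.7165 exercise | (k=3,j=1): S=128.3012, K−S=31.6988, hold=37.7649 ⇒ V=37.7649 continue | (k=3,j=2): S=186.4582, K−S=0.0000, hold=13.6765 ⇒ V=13.6765 continue | (k=3,j=3): S=270.9770, K−S=0.0000, hold=2.7056 ⇒ V=2.7056 continue  boundary S*=88.2835
step 2: (k=2,j=0): S=106.4278, K−S=53.5722, hold=54.3664 ⇒ V=54.3664 continue | (k=2,j=1): S=154.6700, K−S=5.3300, hold=25.6302 ⇒ V=25.6302 continue | (k=2,j=2): S=224.7797, K−S=0.0000, hold=8.1968 ⇒ V=8.1968 continue  boundary S*=-
step 1: (k=1,j=0): S=128.3012, K−S=31.6988, hold=39.7660 ⇒ V=39.7660 continue | (k=1,j=1): S=186.4582, K−S=0.0000, hold=16.8706 ⇒ V=16.8706 continue  boundary S*=-
step 0: (k=0,j=0): S=154.6700, K−S=5.3300, hold=28.1806 ⇒ V=28.1806 continue  boundary S*=-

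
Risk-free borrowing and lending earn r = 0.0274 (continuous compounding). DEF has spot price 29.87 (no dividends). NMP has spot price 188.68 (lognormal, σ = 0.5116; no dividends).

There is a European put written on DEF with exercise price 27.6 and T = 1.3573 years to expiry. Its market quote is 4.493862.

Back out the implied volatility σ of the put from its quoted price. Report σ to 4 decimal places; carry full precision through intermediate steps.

sigma = 0.4626

At σ = 0.4626 the Black–Scholes value reproduces the quote:
σ√T = 0.4626·√1.3573 = 0.538944
d₁ = (ln(S/K) + (r+σ²/2)T) / (σ√T) = (ln(29.87/27.6) + (0.0274+0.4626²/2)·1.3573) / 0.538944 = (0.079039 + 0.182420) / 0.538944 = 0.485132
d₂ = d₁ − σ√T = 0.485132 − 0.538944 = -0.053811
e^{−rT} = 0.963493
N(−d₁) = 0.313791,  N(−d₂) = 0.521457
V = K·e^{−rT}·N(−d₂) − S·N(−d₁) = 13.866806 − 9.372944 = 4.493862 (equal to the quote); since ∂V/∂σ > 0 for all σ, the implied volatility is unique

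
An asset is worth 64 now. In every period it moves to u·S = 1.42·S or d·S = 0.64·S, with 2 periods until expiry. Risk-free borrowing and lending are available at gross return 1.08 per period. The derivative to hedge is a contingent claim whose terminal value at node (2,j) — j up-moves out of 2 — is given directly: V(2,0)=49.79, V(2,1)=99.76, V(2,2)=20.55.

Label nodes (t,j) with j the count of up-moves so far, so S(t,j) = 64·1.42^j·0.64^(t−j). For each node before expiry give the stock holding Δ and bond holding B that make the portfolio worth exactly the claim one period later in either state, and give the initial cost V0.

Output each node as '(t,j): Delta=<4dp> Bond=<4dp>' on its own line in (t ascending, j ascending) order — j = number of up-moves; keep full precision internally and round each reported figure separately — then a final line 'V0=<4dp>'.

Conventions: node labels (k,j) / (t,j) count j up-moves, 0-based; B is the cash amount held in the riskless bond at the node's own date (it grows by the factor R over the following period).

Since d<R<u, set p* = (R−d)/(u−d) = 0.5641; price each node as the discounted p*-expectation of its children.
Terminal payoffs: V(2,0)=49.7900, V(2,1)=99.7600, V(2,2)=20.5500
  t=1,j=0: stock 40.9600 → up 58.1632 (V=99.7600), down 26.2144 (V=49.7900). Price 72.2020; hedge Δ=1.5641, bond B=8.1379.
  t=1,j=1: stock 90.8800 → up 129.0496 (V=20.5500), down 58.1632 (V=99.7600). Price 50.9976; hedge Δ=-1.1174, bond B=152.5489.
  t=0,j=0: stock 64.0000 → up 90.8800 (V=50.9976), down 40.9600 (V=72.2020). Price 55.7783; hedge Δ=-0.4248, bond B=82.9635.
As a check, the time-0 holding Δ(0,0)·S0 + B(0,0) comes to 55.7783 — exactly V0.

(0,0): Delta=-0.4248 Bond=82.9635
(1,0): Delta=1.5641 Bond=8.1379
(1,1): Delta=-1.1174 Bond=152.5489
V0=55.7783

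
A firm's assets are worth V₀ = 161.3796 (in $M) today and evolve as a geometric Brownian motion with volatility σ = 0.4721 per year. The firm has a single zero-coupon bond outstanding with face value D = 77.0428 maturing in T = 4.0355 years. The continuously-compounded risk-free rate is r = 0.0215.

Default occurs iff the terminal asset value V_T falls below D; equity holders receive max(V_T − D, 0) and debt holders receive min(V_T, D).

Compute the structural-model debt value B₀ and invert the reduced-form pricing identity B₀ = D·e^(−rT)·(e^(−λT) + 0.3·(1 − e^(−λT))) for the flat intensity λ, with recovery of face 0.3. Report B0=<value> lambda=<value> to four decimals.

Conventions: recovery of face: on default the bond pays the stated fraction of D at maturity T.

B0=60.6243 lambda=0.0561

Equity is a call on the firm's assets struck at D = 77.0428:
d₁ = [ln(V₀/D) + (r + σ²/2)T] / (σ√T)
   = [ln(161.3796/77.0428) + (0.0215 + 0.5·0.4721²)·4.0355] / (0.4721·√4.0355)
   = [0.739398 + 0.536476] / 0.948381 = 1.345319
d₂ = d₁ − σ√T = 1.345319 − 0.948381 = 0.396938
N(d₁) = 0.910739,  N(d₂) = 0.654294,  e^(−rT) = 0.916894
E₀ = V₀·N(d₁) − D·e^(−rT)·N(d₂)
   = 161.3796·0.910739 − 77.0428·0.916894·0.654294 = 100.755320
B₀ = V₀ − E₀ = 161.3796 − 100.755320 = 60.624280
e^(−λT) = (B₀·e^(rT)/D − 0.3)/(1 − 0.3) = (60.6243·1.090638/77.0428 − 0.3)/0.7 = 0.79744825
λ = −ln(0.79744825)/4.0355 = 0.056087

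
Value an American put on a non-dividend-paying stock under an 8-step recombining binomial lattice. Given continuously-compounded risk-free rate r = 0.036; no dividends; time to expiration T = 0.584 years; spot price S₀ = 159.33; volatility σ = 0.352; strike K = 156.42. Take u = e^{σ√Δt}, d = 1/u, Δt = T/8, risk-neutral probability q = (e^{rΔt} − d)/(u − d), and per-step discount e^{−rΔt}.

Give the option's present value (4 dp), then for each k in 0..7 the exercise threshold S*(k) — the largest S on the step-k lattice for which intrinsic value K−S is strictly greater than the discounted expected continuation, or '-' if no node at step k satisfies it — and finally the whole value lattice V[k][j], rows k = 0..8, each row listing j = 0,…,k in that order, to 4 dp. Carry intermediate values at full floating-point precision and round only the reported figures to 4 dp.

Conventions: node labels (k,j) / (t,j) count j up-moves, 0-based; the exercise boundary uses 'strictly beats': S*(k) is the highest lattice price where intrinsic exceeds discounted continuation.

price = 13.8945
boundary = - - - - 108.9138 119.7806 108.9138 119.7806
tree:
13.8945
19.9192 7.6999
27.6636 11.9675 3.3004
37.0258 18.0700 5.6816 0.8402
47.5062 26.3189 9.5833 1.6520 0.0000
57.3871 36.6394 15.7208 3.2482 0.0000 0.0000
66.3717 47.5062 24.7723 6.3864 0.0000 0.0000 0.0000
74.5411 57.3871 36.6394 12.5566 0.0000 0.0000 0.0000 0.0000
81.9694 66.3717 47.5062 24.6883 0.0000 0.0000 0.0000 0.0000 0.0000

params: Δt=0.07300 u=1.09977 d=0.90928 q=0.49006 e^(-rΔt)=0.99738
t_8 payoffs: 81.9694 66.3717 47.5062 24.6883 0.0000 0.0000 0.0000 0.0000 0.0000
t_7: node(7,0) S=81.8789 payoff=74.5411 vs cont=74.1306 → 74.5411 [stop]  node(7,1) S=99.0329 payoff=57.3871 vs cont=56.9766 → 57.3871 [stop]  node(7,2) S=119.7806 payoff=36.6394 vs cont=36.2288 → 36.6394 [stop]  node(7,3) S=144.8752 payoff=11.5448 vs cont=12.5566 → 12.5566 [wait]  node(7,4) S=175.2271 payoff=0.0000 vs cont=0.0000 → 0.0000 [wait]  node(7,5) S=211.9378 payoff=0.0000 vs cont=0.0000 → 0.0000 [wait]  node(7,6) S=256.3397 payoff=0.0000 vs cont=0.0000 → 0.0000 [wait]  node(7,7) S=310.0438 payoff=0.0000 vs cont=0.0000 → 0.0000 [wait]  ⇒ S*(7)=119.7806
t_6: node(6,0) S=90.0483 payoff=66.3717 vs cont=65.9611 → 66.3717 [stop]  node(6,1) S=108.9138 payoff=47.5062 vs cont=47.0957 → 47.5062 [stop]  node(6,2) S=131.7317 payoff=24.6883 vs cont=24.7723 → 24.7723 [wait]  node(6,3) S=159.3300 payoff=0.0000 vs cont=6.3864 → 6.3864 [wait]  node(6,4) S=192.7103 payoff=0.0000 vs cont=0.0000 → 0.0000 [wait]  node(6,5) S=233.0838 payoff=0.0000 vs cont=0.0000 → 0.0000 [wait]  node(6,6) S=281.9158 payoff=0.0000 vs cont=0.0000 → 0.0000 [wait]  ⇒ S*(6)=108.9138
t_5: node(5,0) S=99.0329 payoff=57.3871 vs cont=56.9766 → 57.3871 [stop]  node(5,1) S=119.7806 payoff=36.6394 vs cont=36.2699 → 36.6394 [stop]  node(5,2) S=144.8752 payoff=11.5448 vs cont=15.7208 → 15.7208 [wait]  node(5,3) S=175.2271 payoff=0.0000 vs cont=3.2482 → 3.2482 [wait]  node(5,4) S=211.9378 payoff=0.0000 vs cont=0.0000 → 0.0000 [wait]  node(5,5) S=256.3397 payoff=0.0000 vs cont=0.0000 → 0.0000 [wait]  ⇒ S*(5)=119.7806
t_4: node(4,0) S=108.9138 payoff=47.5062 vs cont=47.0957 → 47.5062 [stop]  node(4,1) S=131.7317 payoff=24.6883 vs cont=26.3189 → 26.3189 [wait]  node(4,2) S=159.3300 payoff=0.0000 vs cont=9.5833 → 9.5833 [wait]  node(4,3) S=192.7103 payoff=0.0000 vs cont=1.6520 → 1.6520 [wait]  node(4,4) S=233.0838 payoff=0.0000 vs cont=0.0000 → 0.0000 [wait]  ⇒ S*(4)=108.9138
t_3: node(3,0) S=119.7806 payoff=36.6394 vs cont=37.0258 → 37.0258 [wait]  node(3,1) S=144.8752 payoff=11.5448 vs cont=18.0700 → 18.0700 [wait]  node(3,2) S=175.2271 payoff=0.0000 vs cont=5.6816 → 5.6816 [wait]  node(3,3) S=211.9378 payoff=0.0000 vs cont=0.8402 → 0.8402 [wait]  ⇒ S*(3)=-
t_2: node(2,0) S=131.7317 payoff=24.6883 vs cont=27.6636 → 27.6636 [wait]  node(2,1) S=159.3300 payoff=0.0000 vs cont=11.9675 → 11.9675 [wait]  node(2,2) S=192.7103 payoff=0.0000 vs cont=3.3004 → 3.3004 [wait]  ⇒ S*(2)=-
t_1: node(1,0) S=144.8752 payoff=11.5448 vs cont=19.9192 → 19.9192 [wait]  node(1,1) S=175.2271 payoff=0.0000 vs cont=7.6999 → 7.6999 [wait]  ⇒ S*(1)=-
t_0: node(0,0) S=159.3300 payoff=0.0000 vs cont=13.8945 → 13.8945 [wait]  ⇒ S*(0)=-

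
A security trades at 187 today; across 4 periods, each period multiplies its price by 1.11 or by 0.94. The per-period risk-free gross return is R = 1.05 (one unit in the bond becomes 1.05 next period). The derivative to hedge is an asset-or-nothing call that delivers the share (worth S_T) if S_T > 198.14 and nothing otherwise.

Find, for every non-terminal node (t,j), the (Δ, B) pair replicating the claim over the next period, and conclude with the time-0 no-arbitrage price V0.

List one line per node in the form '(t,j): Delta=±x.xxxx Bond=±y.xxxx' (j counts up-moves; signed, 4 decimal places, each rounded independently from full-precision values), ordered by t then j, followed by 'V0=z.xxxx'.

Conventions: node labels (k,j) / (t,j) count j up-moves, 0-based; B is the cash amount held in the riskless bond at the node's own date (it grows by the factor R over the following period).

Under the risk-neutral measure, an up-move has probability p* = (R−d)/(u−d) = 0.6471 and values discount at R = 1.05.
Expiry values: V(4,0)=0.0000, V(4,1)=0.0000, V(4,2)=203.5838, V(4,3)=240.4022, V(4,4)=283.8792
Node (3,0) S=155.3192: V=(p*·0.0000+(1−p*)·0.0000)/1.05=0.0000; Δ=(0.0000−0.0000)/(172.4043−146.0001)=0.0000; B=V−Δ·S=0.0000
Node (3,1) S=183.4089: V=(p*·203.5838+(1−p*)·0.0000)/1.05=125.4578; Δ=(203.5838−0.0000)/(203.5838−172.4043)=6.5294; B=V−Δ·S=-1072.0941
Node (3,2) S=216.5785: V=(p*·240.4022+(1−p*)·203.5838)/1.05=216.5785; Δ=(240.4022−203.5838)/(240.4022−203.5838)=1.0000; B=V−Δ·S=0.0000
Node (3,3) S=255.7470: V=(p*·283.8792+(1−p*)·240.4022)/1.05=255.7470; Δ=(283.8792−240.4022)/(283.8792−240.4022)=1.0000; B=V−Δ·S=0.0000
Node (2,0) S=165.2332: V=(p*·125.4578+(1−p*)·0.0000)/1.05=77.3129; Δ=(125.4578−0.0000)/(183.4089−155.3192)=4.4663; B=V−Δ·S=-660.6742
Node (2,1) S=195.1158: V=(p*·216.5785+(1−p*)·125.4578)/1.05=175.6365; Δ=(216.5785−125.4578)/(216.5785−183.4089)=2.7471; B=V−Δ·S=-360.3678
Node (2,2) S=230.4027: V=(p*·255.7470+(1−p*)·216.5785)/1.05=230.4027; Δ=(255.7470−216.5785)/(255.7470−216.5785)=1.0000; B=V−Δ·S=0.0000
Node (1,0) S=175.7800: V=(p*·175.6365+(1−p*)·77.3129)/1.05=134.2229; Δ=(175.6365−77.3129)/(195.1158−165.2332)=3.2903; B=V−Δ·S=-444.1507
Node (1,1) S=207.5700: V=(p*·230.4027+(1−p*)·175.6365)/1.05=201.0223; Δ=(230.4027−175.6365)/(230.4027−195.1158)=1.5520; B=V−Δ·S=-121.1320
Node (0,0) S=187.0000: V=(p*·201.0223+(1−p*)·134.2229)/1.05=168.9962; Δ=(201.0223−134.2229)/(207.5700−175.7800)=2.1013; B=V−Δ·S=-223.9416
Sanity check at the root: Δ(0,0)·S0 + B(0,0) reproduces V0 = 168.9962.

(0,0): Delta=2.1013 Bond=-223.9416
(1,0): Delta=3.2903 Bond=-444.1507
(1,1): Delta=1.5520 Bond=-121.1320
(2,0): Delta=4.4663 Bond=-660.6742
(2,1): Delta=2.7471 Bond=-360.3678
(2,2): Delta=1.0000 Bond=0.0000
(3,0): Delta=0.0000 Bond=0.0000
(3,1): Delta=6.5294 Bond=-1072.0941
(3,2): Delta=1.0000 Bond=0.0000
(3,3): Delta=1.0000 Bond=0.0000
V0=168.9962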